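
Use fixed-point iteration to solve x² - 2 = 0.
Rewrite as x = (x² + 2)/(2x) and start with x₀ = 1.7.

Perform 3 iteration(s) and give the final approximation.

Equation: x² - 2 = 0
Fixed-point form: x = (x² + 2)/(2x)
x₀ = 1.7

x_1 = g(1.700000) = 1.438235
x_2 = g(1.438235) = 1.414414
x_3 = g(1.414414) = 1.414214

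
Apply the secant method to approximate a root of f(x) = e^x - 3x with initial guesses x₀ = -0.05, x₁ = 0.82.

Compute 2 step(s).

f(x) = e^x - 3x
x₀ = -0.05, x₁ = 0.82

Secant formula: x_{n+1} = x_n - f(x_n)(x_n - x_{n-1})/(f(x_n) - f(x_{n-1}))

Iteration 1:
  f(-0.050000) = 1.101229
  f(0.820000) = -0.189500
  x_2 = 0.820000 - (-0.189500)×(0.820000 - (-0.050000))/(-0.189500 - 1.101229)
       = 0.692270
Iteration 2:
  f(0.820000) = -0.189500
  f(0.692270) = -0.078563
  x_3 = 0.692270 - (-0.078563)×(0.692270 - 0.820000)/(-0.078563 - (-0.189500))
       = 0.601814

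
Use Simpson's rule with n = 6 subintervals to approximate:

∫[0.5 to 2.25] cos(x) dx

f(x) = cos(x)
a = 0.5, b = 2.25, n = 6
h = (b - a)/n = 0.291667

Simpson's rule: (h/3)[f(x₀) + 4f(x₁) + 2f(x₂) + ... + f(xₙ)]

x_0 = 0.5000, f(x_0) = 0.877583, coefficient = 1
x_1 = 0.7917, f(x_1) = 0.702660, coefficient = 4
x_2 = 1.0833, f(x_2) = 0.468386, coefficient = 2
x_3 = 1.3750, f(x_3) = 0.194548, coefficient = 4
x_4 = 1.6667, f(x_4) = -0.095724, coefficient = 2
x_5 = 1.9583, f(x_5) = -0.377909, coefficient = 4
x_6 = 2.2500, f(x_6) = -0.628174, coefficient = 1

I ≈ (0.291667/3) × 3.071929 = 0.298660
Exact value: 0.298648
Error: 0.000012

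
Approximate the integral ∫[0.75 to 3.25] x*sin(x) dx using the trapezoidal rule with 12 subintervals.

f(x) = x*sin(x)
a = 0.75, b = 3.25, n = 12
h = (b - a)/n = 0.208333

Trapezoidal rule: (h/2)[f(x₀) + 2f(x₁) + 2f(x₂) + ... + f(xₙ)]

x_0 = 0.7500, f(x_0) = 0.511229, coefficient = 1
x_1 = 0.9583, f(x_1) = 0.784141, coefficient = 2
x_2 = 1.1667, f(x_2) = 1.072686, coefficient = 2
x_3 = 1.3750, f(x_3) = 1.348728, coefficient = 2
x_4 = 1.5833, f(x_4) = 1.583209, coefficient = 2
x_5 = 1.7917, f(x_5) = 1.748142, coefficient = 2
x_6 = 2.0000, f(x_6) = 1.818595, coefficient = 2
x_7 = 2.2083, f(x_7) = 1.774538, coefficient = 2
x_8 = 2.4167, f(x_8) = 1.602443, coefficient = 2
x_9 = 2.6250, f(x_9) = 1.296541, coefficient = 2
x_10 = 2.8333, f(x_10) = 0.859635, coefficient = 2
x_11 = 3.0417, f(x_11) = 0.303436, coefficient = 2
x_12 = 3.2500, f(x_12) = -0.351634, coefficient = 1

I ≈ (0.208333/2) × 28.543782 = 2.973311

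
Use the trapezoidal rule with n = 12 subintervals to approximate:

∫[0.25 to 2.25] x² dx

f(x) = x²
a = 0.25, b = 2.25, n = 12
h = (b - a)/n = 0.166667

Trapezoidal rule: (h/2)[f(x₀) + 2f(x₁) + 2f(x₂) + ... + f(xₙ)]

x_0 = 0.2500, f(x_0) = 0.062500, coefficient = 1
x_1 = 0.4167, f(x_1) = 0.173611, coefficient = 2
x_2 = 0.5833, f(x_2) = 0.340278, coefficient = 2
x_3 = 0.7500, f(x_3) = 0.562500, coefficient = 2
x_4 = 0.9167, f(x_4) = 0.840278, coefficient = 2
x_5 = 1.0833, f(x_5) = 1.173611, coefficient = 2
x_6 = 1.2500, f(x_6) = 1.562500, coefficient = 2
x_7 = 1.4167, f(x_7) = 2.006944, coefficient = 2
x_8 = 1.5833, f(x_8) = 2.506944, coefficient = 2
x_9 = 1.7500, f(x_9) = 3.062500, coefficient = 2
x_10 = 1.9167, f(x_10) = 3.673611, coefficient = 2
x_11 = 2.0833, f(x_11) = 4.340278, coefficient = 2
x_12 = 2.2500, f(x_12) = 5.062500, coefficient = 1

I ≈ (0.166667/2) × 45.611111 = 3.800926
Exact value: 3.791667
Error: 0.009259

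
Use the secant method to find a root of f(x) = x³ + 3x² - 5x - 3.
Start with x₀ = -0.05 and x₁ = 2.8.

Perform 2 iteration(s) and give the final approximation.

f(x) = x³ + 3x² - 5x - 3
x₀ = -0.05, x₁ = 2.8

Secant formula: x_{n+1} = x_n - f(x_n)(x_n - x_{n-1})/(f(x_n) - f(x_{n-1}))

Iteration 1:
  f(-0.050000) = -2.742625
  f(2.800000) = 28.472000
  x_2 = 2.800000 - 28.472000×(2.800000 - (-0.050000))/(28.472000 - (-2.742625))
       = 0.200411
Iteration 2:
  f(2.800000) = 28.472000
  f(0.200411) = -3.873511
  x_3 = 0.200411 - (-3.873511)×(0.200411 - 2.800000)/(-3.873511 - 28.472000)
       = 0.511723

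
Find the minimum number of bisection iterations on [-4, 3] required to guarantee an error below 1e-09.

We need (b-a)/2^n ≤ 1e-09
(3 - (-4))/2^n ≤ 1e-09
7/2^n ≤ 1e-09
2^n ≥ 7000000000
n ≥ log₂(7000000000) = 32.70
n ≥ 33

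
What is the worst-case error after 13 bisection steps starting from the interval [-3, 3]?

Bisection error bound: |error| ≤ (b-a)/2^n
|error| ≤ (3 - (-3))/2^13 = 6/2^13
|error| ≤ 0.0007324219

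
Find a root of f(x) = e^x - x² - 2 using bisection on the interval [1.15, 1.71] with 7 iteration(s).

f(x) = e^x - x² - 2
Initial interval: [1.15, 1.71]

Iteration 1:
  c_1 = (1.150000 + 1.710000)/2 = 1.430000
  f(c_1) = f(1.430000) = 0.133799
  f(a) × f(c) < 0, new interval: [1.150000, 1.430000]
Iteration 2:
  c_2 = (1.150000 + 1.430000)/2 = 1.290000
  f(c_2) = f(1.290000) = -0.031313
  f(a) × f(c) ≥ 0, new interval: [1.290000, 1.430000]
Iteration 3:
  c_3 = (1.290000 + 1.430000)/2 = 1.360000
  f(c_3) = f(1.360000) = 0.046593
  f(a) × f(c) < 0, new interval: [1.290000, 1.360000]
Iteration 4:
  c_4 = (1.290000 + 1.360000)/2 = 1.325000
  f(c_4) = f(1.325000) = 0.006560
  f(a) × f(c) < 0, new interval: [1.290000, 1.325000]
Iteration 5:
  c_5 = (1.290000 + 1.325000)/2 = 1.307500
  f(c_5) = f(1.307500) = -0.012636
  f(a) × f(c) ≥ 0, new interval: [1.307500, 1.325000]
Iteration 6:
  c_6 = (1.307500 + 1.325000)/2 = 1.316250
  f(c_6) = f(1.316250) = -0.003104
  f(a) × f(c) ≥ 0, new interval: [1.316250, 1.325000]
Iteration 7:
  c_7 = (1.316250 + 1.325000)/2 = 1.320625
  f(c_7) = f(1.320625) = 0.001711
  f(a) × f(c) < 0, new interval: [1.316250, 1.320625]

After 7 iteration(s), the approximation is c_7 = 1.320625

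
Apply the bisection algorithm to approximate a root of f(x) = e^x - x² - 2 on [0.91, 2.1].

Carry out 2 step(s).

f(x) = e^x - x² - 2
Initial interval: [0.91, 2.1]

Iteration 1:
  c_1 = (0.910000 + 2.100000)/2 = 1.505000
  f(c_1) = f(1.505000) = 0.239129
  f(a) × f(c) < 0, new interval: [0.910000, 1.505000]
Iteration 2:
  c_2 = (0.910000 + 1.505000)/2 = 1.207500
  f(c_2) = f(1.207500) = -0.112945
  f(a) × f(c) ≥ 0, new interval: [1.207500, 1.505000]

After 2 iteration(s), the approximation is c_2 = 1.207500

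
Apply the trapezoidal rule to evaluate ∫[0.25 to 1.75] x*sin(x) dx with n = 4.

f(x) = x*sin(x)
a = 0.25, b = 1.75, n = 4
h = (b - a)/n = 0.375000

Trapezoidal rule: (h/2)[f(x₀) + 2f(x₁) + 2f(x₂) + ... + f(xₙ)]

x_0 = 0.2500, f(x_0) = 0.061851, coefficient = 1
x_1 = 0.6250, f(x_1) = 0.365686, coefficient = 2
x_2 = 1.0000, f(x_2) = 0.841471, coefficient = 2
x_3 = 1.3750, f(x_3) = 1.348728, coefficient = 2
x_4 = 1.7500, f(x_4) = 1.721975, coefficient = 1

I ≈ (0.375000/2) × 6.895596 = 1.292924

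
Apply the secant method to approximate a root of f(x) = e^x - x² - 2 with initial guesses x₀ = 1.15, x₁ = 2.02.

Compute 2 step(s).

f(x) = e^x - x² - 2
x₀ = 1.15, x₁ = 2.02

Secant formula: x_{n+1} = x_n - f(x_n)(x_n - x_{n-1})/(f(x_n) - f(x_{n-1}))

Iteration 1:
  f(1.150000) = -0.164307
  f(2.020000) = 1.457925
  x_2 = 2.020000 - 1.457925×(2.020000 - 1.150000)/(1.457925 - (-0.164307))
       = 1.238118
Iteration 2:
  f(2.020000) = 1.457925
  f(1.238118) = -0.083820
  x_3 = 1.238118 - (-0.083820)×(1.238118 - 2.020000)/(-0.083820 - 1.457925)
       = 1.280626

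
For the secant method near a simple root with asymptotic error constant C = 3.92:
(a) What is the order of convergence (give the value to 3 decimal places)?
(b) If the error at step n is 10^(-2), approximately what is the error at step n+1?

(a) Secant method has superlinear convergence with order φ = (1+√5)/2 ≈ 1.618.
    This means |e_{n+1}| ≈ C|e_n|^1.618.

(b) With |e_n| = 10^(-2) and C = 3.92:
    |e_{n+1}| ≈ 3.92 × (10^(-2))^1.618 = 3.92 × 10^(-3.24)

(a) ≈ 1.618 (golden ratio); (b) |e_{n+1}| ≈ 2.276e-03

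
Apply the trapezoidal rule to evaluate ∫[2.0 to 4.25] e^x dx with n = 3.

f(x) = e^x
a = 2.0, b = 4.25, n = 3
h = (b - a)/n = 0.750000

Trapezoidal rule: (h/2)[f(x₀) + 2f(x₁) + 2f(x₂) + ... + f(xₙ)]

x_0 = 2.0000, f(x_0) = 7.389056, coefficient = 1
x_1 = 2.7500, f(x_1) = 15.642632, coefficient = 2
x_2 = 3.5000, f(x_2) = 33.115452, coefficient = 2
x_3 = 4.2500, f(x_3) = 70.105412, coefficient = 1

I ≈ (0.750000/2) × 175.010636 = 65.628989
Exact value: 62.716356
Error: 2.912632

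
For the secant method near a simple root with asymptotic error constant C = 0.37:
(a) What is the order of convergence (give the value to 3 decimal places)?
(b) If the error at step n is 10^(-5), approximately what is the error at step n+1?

(a) Secant method has superlinear convergence with order φ = (1+√5)/2 ≈ 1.618.
    This means |e_{n+1}| ≈ C|e_n|^1.618.

(b) With |e_n| = 10^(-5) and C = 0.37:
    |e_{n+1}| ≈ 0.37 × (10^(-5))^1.618 = 0.37 × 10^(-8.09)

(a) ≈ 1.618 (golden ratio); (b) |e_{n+1}| ≈ 3.006e-09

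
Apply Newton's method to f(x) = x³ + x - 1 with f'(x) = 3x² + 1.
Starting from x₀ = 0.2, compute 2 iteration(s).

f(x) = x³ + x - 1
f'(x) = 3x² + 1
x₀ = 0.2

Newton-Raphson formula: x_{n+1} = x_n - f(x_n)/f'(x_n)

Iteration 1:
  f(0.200000) = -0.792000
  f'(0.200000) = 1.120000
  x_1 = 0.200000 - (-0.792000)/1.120000 = 0.907143
Iteration 2:
  f(0.907143) = 0.653638
  f'(0.907143) = 3.468724
  x_2 = 0.907143 - 0.653638/3.468724 = 0.718705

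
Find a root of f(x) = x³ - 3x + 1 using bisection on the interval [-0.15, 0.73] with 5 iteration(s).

f(x) = x³ - 3x + 1
Initial interval: [-0.15, 0.73]

Iteration 1:
  c_1 = (-0.150000 + 0.730000)/2 = 0.290000
  f(c_1) = f(0.290000) = 0.154389
  f(a) × f(c) ≥ 0, new interval: [0.290000, 0.730000]
Iteration 2:
  c_2 = (0.290000 + 0.730000)/2 = 0.510000
  f(c_2) = f(0.510000) = -0.397349
  f(a) × f(c) < 0, new interval: [0.290000, 0.510000]
Iteration 3:
  c_3 = (0.290000 + 0.510000)/2 = 0.400000
  f(c_3) = f(0.400000) = -0.136000
  f(a) × f(c) < 0, new interval: [0.290000, 0.400000]
Iteration 4:
  c_4 = (0.290000 + 0.400000)/2 = 0.345000
  f(c_4) = f(0.345000) = 0.006064
  f(a) × f(c) ≥ 0, new interval: [0.345000, 0.400000]
Iteration 5:
  c_5 = (0.345000 + 0.400000)/2 = 0.372500
  f(c_5) = f(0.372500) = -0.065813
  f(a) × f(c) < 0, new interval: [0.345000, 0.372500]

After 5 iteration(s), the approximation is c_5 = 0.372500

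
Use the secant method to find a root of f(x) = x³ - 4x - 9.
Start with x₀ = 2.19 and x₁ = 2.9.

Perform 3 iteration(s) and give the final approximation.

f(x) = x³ - 4x - 9
x₀ = 2.19, x₁ = 2.9

Secant formula: x_{n+1} = x_n - f(x_n)(x_n - x_{n-1})/(f(x_n) - f(x_{n-1}))

Iteration 1:
  f(2.190000) = -7.256541
  f(2.900000) = 3.789000
  x_2 = 2.900000 - 3.789000×(2.900000 - 2.190000)/(3.789000 - (-7.256541))
       = 2.656446
Iteration 2:
  f(2.900000) = 3.789000
  f(2.656446) = -0.880034
  x_3 = 2.656446 - (-0.880034)×(2.656446 - 2.900000)/(-0.880034 - 3.789000)
       = 2.702351
Iteration 3:
  f(2.656446) = -0.880034
  f(2.702351) = -0.074934
  x_4 = 2.702351 - (-0.074934)×(2.702351 - 2.656446)/(-0.074934 - (-0.880034))
       = 2.706624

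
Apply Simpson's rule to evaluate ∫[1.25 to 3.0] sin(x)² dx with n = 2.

f(x) = sin(x)²
a = 1.25, b = 3.0, n = 2
h = (b - a)/n = 0.875000

Simpson's rule: (h/3)[f(x₀) + 4f(x₁) + 2f(x₂) + ... + f(xₙ)]

x_0 = 1.2500, f(x_0) = 0.900572, coefficient = 1
x_1 = 2.1250, f(x_1) = 0.723044, coefficient = 4
x_2 = 3.0000, f(x_2) = 0.019915, coefficient = 1

I ≈ (0.875000/3) × 3.812662 = 1.112026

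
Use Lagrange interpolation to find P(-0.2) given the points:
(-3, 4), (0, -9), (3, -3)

Lagrange interpolation formula:
P(x) = Σ yᵢ × Lᵢ(x)
where Lᵢ(x) = Π_{j≠i} (x - xⱼ)/(xᵢ - xⱼ)

L_0(-0.2) = (-0.2 - 0)/(-3 - 0) × (-0.2 - 3)/(-3 - 3) = 0.035556
L_1(-0.2) = (-0.2 - (-3))/(0 - (-3)) × (-0.2 - 3)/(0 - 3) = 0.995556
L_2(-0.2) = (-0.2 - (-3))/(3 - (-3)) × (-0.2 - 0)/(3 - 0) = -0.031111

P(-0.2) = 4×L_0(-0.2) + (-9)×L_1(-0.2) + (-3)×L_2(-0.2)
P(-0.2) = -8.724444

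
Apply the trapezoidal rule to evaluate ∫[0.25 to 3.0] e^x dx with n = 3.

f(x) = e^x
a = 0.25, b = 3.0, n = 3
h = (b - a)/n = 0.916667

Trapezoidal rule: (h/2)[f(x₀) + 2f(x₁) + 2f(x₂) + ... + f(xₙ)]

x_0 = 0.2500, f(x_0) = 1.284025, coefficient = 1
x_1 = 1.1667, f(x_1) = 3.211271, coefficient = 2
x_2 = 2.0833, f(x_2) = 8.031195, coefficient = 2
x_3 = 3.0000, f(x_3) = 20.085537, coefficient = 1

I ≈ (0.916667/2) × 43.854493 = 20.099976
Exact value: 18.801512
Error: 1.298465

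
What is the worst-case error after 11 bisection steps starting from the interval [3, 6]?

Bisection error bound: |error| ≤ (b-a)/2^n
|error| ≤ (6 - 3)/2^11 = 3/2^11
|error| ≤ 0.0014648438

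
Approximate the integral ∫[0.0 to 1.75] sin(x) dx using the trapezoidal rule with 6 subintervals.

f(x) = sin(x)
a = 0.0, b = 1.75, n = 6
h = (b - a)/n = 0.291667

Trapezoidal rule: (h/2)[f(x₀) + 2f(x₁) + 2f(x₂) + ... + f(xₙ)]

x_0 = 0.0000, f(x_0) = 0.000000, coefficient = 1
x_1 = 0.2917, f(x_1) = 0.287549, coefficient = 2
x_2 = 0.5833, f(x_2) = 0.550809, coefficient = 2
x_3 = 0.8750, f(x_3) = 0.767544, coefficient = 2
x_4 = 1.1667, f(x_4) = 0.919445, coefficient = 2
x_5 = 1.4583, f(x_5) = 0.993683, coefficient = 2
x_6 = 1.7500, f(x_6) = 0.983986, coefficient = 1

I ≈ (0.291667/2) × 8.022044 = 1.169881
Exact value: 1.178246
Error: 0.008365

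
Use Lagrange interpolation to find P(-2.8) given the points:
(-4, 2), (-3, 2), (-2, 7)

Lagrange interpolation formula:
P(x) = Σ yᵢ × Lᵢ(x)
where Lᵢ(x) = Π_{j≠i} (x - xⱼ)/(xᵢ - xⱼ)

L_0(-2.8) = (-2.8 - (-3))/(-4 - (-3)) × (-2.8 - (-2))/(-4 - (-2)) = -0.080000
L_1(-2.8) = (-2.8 - (-4))/(-3 - (-4)) × (-2.8 - (-2))/(-3 - (-2)) = 0.960000
L_2(-2.8) = (-2.8 - (-4))/(-2 - (-4)) × (-2.8 - (-3))/(-2 - (-3)) = 0.120000

P(-2.8) = 2×L_0(-2.8) + 2×L_1(-2.8) + 7×L_2(-2.8)
P(-2.8) = 2.600000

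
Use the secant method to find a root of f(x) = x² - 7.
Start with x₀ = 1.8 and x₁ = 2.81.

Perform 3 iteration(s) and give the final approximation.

f(x) = x² - 7
x₀ = 1.8, x₁ = 2.81

Secant formula: x_{n+1} = x_n - f(x_n)(x_n - x_{n-1})/(f(x_n) - f(x_{n-1}))

Iteration 1:
  f(1.800000) = -3.760000
  f(2.810000) = 0.896100
  x_2 = 2.810000 - 0.896100×(2.810000 - 1.800000)/(0.896100 - (-3.760000))
       = 2.615618
Iteration 2:
  f(2.810000) = 0.896100
  f(2.615618) = -0.158541
  x_3 = 2.615618 - (-0.158541)×(2.615618 - 2.810000)/(-0.158541 - 0.896100)
       = 2.644839
Iteration 3:
  f(2.615618) = -0.158541
  f(2.644839) = -0.004826
  x_4 = 2.644839 - (-0.004826)×(2.644839 - 2.615618)/(-0.004826 - (-0.158541))
       = 2.645757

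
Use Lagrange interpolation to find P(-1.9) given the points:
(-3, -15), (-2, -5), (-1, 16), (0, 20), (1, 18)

Lagrange interpolation formula:
P(x) = Σ yᵢ × Lᵢ(x)
where Lᵢ(x) = Π_{j≠i} (x - xⱼ)/(xᵢ - xⱼ)

L_0(-1.9) = (-1.9 - (-2))/(-3 - (-2)) × (-1.9 - (-1))/(-3 - (-1)) × (-1.9 - 0)/(-3 - 0) × (-1.9 - 1)/(-3 - 1) = -0.020663
L_1(-1.9) = (-1.9 - (-3))/(-2 - (-3)) × (-1.9 - (-1))/(-2 - (-1)) × (-1.9 - 0)/(-2 - 0) × (-1.9 - 1)/(-2 - 1) = 0.909150
L_2(-1.9) = (-1.9 - (-3))/(-1 - (-3)) × (-1.9 - (-2))/(-1 - (-2)) × (-1.9 - 0)/(-1 - 0) × (-1.9 - 1)/(-1 - 1) = 0.151525
L_3(-1.9) = (-1.9 - (-3))/(0 - (-3)) × (-1.9 - (-2))/(0 - (-2)) × (-1.9 - (-1))/(0 - (-1)) × (-1.9 - 1)/(0 - 1) = -0.047850
L_4(-1.9) = (-1.9 - (-3))/(1 - (-3)) × (-1.9 - (-2))/(1 - (-2)) × (-1.9 - (-1))/(1 - (-1)) × (-1.9 - 0)/(1 - 0) = 0.007838

P(-1.9) = (-15)×L_0(-1.9) + (-5)×L_1(-1.9) + 16×L_2(-1.9) + 20×L_3(-1.9) + 18×L_4(-1.9)
P(-1.9) = -2.627337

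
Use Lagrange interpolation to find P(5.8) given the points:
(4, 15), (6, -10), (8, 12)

Lagrange interpolation formula:
P(x) = Σ yᵢ × Lᵢ(x)
where Lᵢ(x) = Π_{j≠i} (x - xⱼ)/(xᵢ - xⱼ)

L_0(5.8) = (5.8 - 6)/(4 - 6) × (5.8 - 8)/(4 - 8) = 0.055000
L_1(5.8) = (5.8 - 4)/(6 - 4) × (5.8 - 8)/(6 - 8) = 0.990000
L_2(5.8) = (5.8 - 4)/(8 - 4) × (5.8 - 6)/(8 - 6) = -0.045000

P(5.8) = 15×L_0(5.8) + (-10)×L_1(5.8) + 12×L_2(5.8)
P(5.8) = -9.615000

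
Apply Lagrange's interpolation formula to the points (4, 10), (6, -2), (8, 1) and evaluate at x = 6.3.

Lagrange interpolation formula:
P(x) = Σ yᵢ × Lᵢ(x)
where Lᵢ(x) = Π_{j≠i} (x - xⱼ)/(xᵢ - xⱼ)

L_0(6.3) = (6.3 - 6)/(4 - 6) × (6.3 - 8)/(4 - 8) = -0.063750
L_1(6.3) = (6.3 - 4)/(6 - 4) × (6.3 - 8)/(6 - 8) = 0.977500
L_2(6.3) = (6.3 - 4)/(8 - 4) × (6.3 - 6)/(8 - 6) = 0.086250

P(6.3) = 10×L_0(6.3) + (-2)×L_1(6.3) + 1×L_2(6.3)
P(6.3) = -2.506250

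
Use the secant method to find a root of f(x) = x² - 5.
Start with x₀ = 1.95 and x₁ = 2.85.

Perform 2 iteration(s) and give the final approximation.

f(x) = x² - 5
x₀ = 1.95, x₁ = 2.85

Secant formula: x_{n+1} = x_n - f(x_n)(x_n - x_{n-1})/(f(x_n) - f(x_{n-1}))

Iteration 1:
  f(1.950000) = -1.197500
  f(2.850000) = 3.122500
  x_2 = 2.850000 - 3.122500×(2.850000 - 1.950000)/(3.122500 - (-1.197500))
       = 2.199479
Iteration 2:
  f(2.850000) = 3.122500
  f(2.199479) = -0.162291
  x_3 = 2.199479 - (-0.162291)×(2.199479 - 2.850000)/(-0.162291 - 3.122500)
       = 2.231619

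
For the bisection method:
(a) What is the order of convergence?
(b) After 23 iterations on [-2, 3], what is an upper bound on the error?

(a) Bisection has linear (order 1) convergence; the error is halved each step.

(b) Error bound = (b-a)/2^n = (3 - (-2))/2^{23}
    = 5/2^{23}

(a) 1 (linear); (b) error ≤ 5.96e-07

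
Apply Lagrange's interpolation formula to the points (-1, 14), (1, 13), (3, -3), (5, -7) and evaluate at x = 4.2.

Lagrange interpolation formula:
P(x) = Σ yᵢ × Lᵢ(x)
where Lᵢ(x) = Π_{j≠i} (x - xⱼ)/(xᵢ - xⱼ)

L_0(4.2) = (4.2 - 1)/(-1 - 1) × (4.2 - 3)/(-1 - 3) × (4.2 - 5)/(-1 - 5) = 0.064000
L_1(4.2) = (4.2 - (-1))/(1 - (-1)) × (4.2 - 3)/(1 - 3) × (4.2 - 5)/(1 - 5) = -0.312000
L_2(4.2) = (4.2 - (-1))/(3 - (-1)) × (4.2 - 1)/(3 - 1) × (4.2 - 5)/(3 - 5) = 0.832000
L_3(4.2) = (4.2 - (-1))/(5 - (-1)) × (4.2 - 1)/(5 - 1) × (4.2 - 3)/(5 - 3) = 0.416000

P(4.2) = 14×L_0(4.2) + 13×L_1(4.2) + (-3)×L_2(4.2) + (-7)×L_3(4.2)
P(4.2) = -8.568000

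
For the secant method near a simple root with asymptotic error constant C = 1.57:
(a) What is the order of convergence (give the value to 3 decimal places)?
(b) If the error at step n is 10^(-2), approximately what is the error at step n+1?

(a) Secant method has superlinear convergence with order φ = (1+√5)/2 ≈ 1.618.
    This means |e_{n+1}| ≈ C|e_n|^1.618.

(b) With |e_n| = 10^(-2) and C = 1.57:
    |e_{n+1}| ≈ 1.57 × (10^(-2))^1.618 = 1.57 × 10^(-3.24)

(a) ≈ 1.618 (golden ratio); (b) |e_{n+1}| ≈ 9.117e-04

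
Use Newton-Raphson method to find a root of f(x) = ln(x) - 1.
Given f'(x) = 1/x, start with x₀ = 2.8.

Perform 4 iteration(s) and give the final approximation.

f(x) = ln(x) - 1
f'(x) = 1/x
x₀ = 2.8

Newton-Raphson formula: x_{n+1} = x_n - f(x_n)/f'(x_n)

Iteration 1:
  f(2.800000) = 0.029619
  f'(2.800000) = 0.357143
  x_1 = 2.800000 - 0.029619/0.357143 = 2.717066
Iteration 2:
  f(2.717066) = -0.000448
  f'(2.717066) = 0.368044
  x_2 = 2.717066 - (-0.000448)/0.368044 = 2.718282
Iteration 3:
  f(2.718282) = 0.000000
  f'(2.718282) = 0.367879
  x_3 = 2.718282 - 0.000000/0.367879 = 2.718282
Iteration 4:
  f(2.718282) = 0.000000
  f'(2.718282) = 0.367879
  x_4 = 2.718282 - 0.000000/0.367879 = 2.718282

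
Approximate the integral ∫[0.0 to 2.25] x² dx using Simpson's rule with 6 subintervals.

f(x) = x²
a = 0.0, b = 2.25, n = 6
h = (b - a)/n = 0.375000

Simpson's rule: (h/3)[f(x₀) + 4f(x₁) + 2f(x₂) + ... + f(xₙ)]

x_0 = 0.0000, f(x_0) = 0.000000, coefficient = 1
x_1 = 0.3750, f(x_1) = 0.140625, coefficient = 4
x_2 = 0.7500, f(x_2) = 0.562500, coefficient = 2
x_3 = 1.1250, f(x_3) = 1.265625, coefficient = 4
x_4 = 1.5000, f(x_4) = 2.250000, coefficient = 2
x_5 = 1.8750, f(x_5) = 3.515625, coefficient = 4
x_6 = 2.2500, f(x_6) = 5.062500, coefficient = 1

I ≈ (0.375000/3) × 30.375000 = 3.796875
Exact value: 3.796875
Error: 0.000000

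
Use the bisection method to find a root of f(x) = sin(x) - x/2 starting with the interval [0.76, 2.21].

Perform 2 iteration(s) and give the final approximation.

f(x) = sin(x) - x/2
Initial interval: [0.76, 2.21]

Iteration 1:
  c_1 = (0.760000 + 2.210000)/2 = 1.485000
  f(c_1) = f(1.485000) = 0.253822
  f(a) × f(c) ≥ 0, new interval: [1.485000, 2.210000]
Iteration 2:
  c_2 = (1.485000 + 2.210000)/2 = 1.847500
  f(c_2) = f(1.847500) = 0.038211
  f(a) × f(c) ≥ 0, new interval: [1.847500, 2.210000]

After 2 iteration(s), the approximation is c_2 = 1.847500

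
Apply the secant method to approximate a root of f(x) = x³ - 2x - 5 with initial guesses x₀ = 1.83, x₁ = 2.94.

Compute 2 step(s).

f(x) = x³ - 2x - 5
x₀ = 1.83, x₁ = 2.94

Secant formula: x_{n+1} = x_n - f(x_n)(x_n - x_{n-1})/(f(x_n) - f(x_{n-1}))

Iteration 1:
  f(1.830000) = -2.531513
  f(2.940000) = 14.532184
  x_2 = 2.940000 - 14.532184×(2.940000 - 1.830000)/(14.532184 - (-2.531513))
       = 1.994676
Iteration 2:
  f(2.940000) = 14.532184
  f(1.994676) = -1.053071
  x_3 = 1.994676 - (-1.053071)×(1.994676 - 2.940000)/(-1.053071 - 14.532184)
       = 2.058550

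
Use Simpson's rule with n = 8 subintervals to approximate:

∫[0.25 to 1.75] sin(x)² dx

f(x) = sin(x)²
a = 0.25, b = 1.75, n = 8
h = (b - a)/n = 0.187500

Simpson's rule: (h/3)[f(x₀) + 4f(x₁) + 2f(x₂) + ... + f(xₙ)]

x_0 = 0.2500, f(x_0) = 0.061209, coefficient = 1
x_1 = 0.4375, f(x_1) = 0.179502, coefficient = 4
x_2 = 0.6250, f(x_2) = 0.342339, coefficient = 2
x_3 = 0.8125, f(x_3) = 0.527089, coefficient = 4
x_4 = 1.0000, f(x_4) = 0.708073, coefficient = 2
x_5 = 1.1875, f(x_5) = 0.860139, coefficient = 4
x_6 = 1.3750, f(x_6) = 0.962151, coefficient = 2
x_7 = 1.5625, f(x_7) = 0.999931, coefficient = 4
x_8 = 1.7500, f(x_8) = 0.968228, coefficient = 1

I ≈ (0.187500/3) × 15.321206 = 0.957575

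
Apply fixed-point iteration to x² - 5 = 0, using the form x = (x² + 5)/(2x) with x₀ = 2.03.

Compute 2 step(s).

Equation: x² - 5 = 0
Fixed-point form: x = (x² + 5)/(2x)
x₀ = 2.03

x_1 = g(2.030000) = 2.246527
x_2 = g(2.246527) = 2.236092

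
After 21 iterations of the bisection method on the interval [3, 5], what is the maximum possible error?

Bisection error bound: |error| ≤ (b-a)/2^n
|error| ≤ (5 - 3)/2^21 = 2/2^21
|error| ≤ 0.0000009537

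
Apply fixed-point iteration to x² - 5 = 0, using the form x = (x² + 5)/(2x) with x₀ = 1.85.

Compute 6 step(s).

Equation: x² - 5 = 0
Fixed-point form: x = (x² + 5)/(2x)
x₀ = 1.85

x_1 = g(1.850000) = 2.276351
x_2 = g(2.276351) = 2.236424
x_3 = g(2.236424) = 2.236068
x_4 = g(2.236068) = 2.236068
x_5 = g(2.236068) = 2.236068
x_6 = g(2.236068) = 2.236068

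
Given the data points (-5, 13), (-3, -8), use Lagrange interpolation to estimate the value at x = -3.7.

Lagrange interpolation formula:
P(x) = Σ yᵢ × Lᵢ(x)
where Lᵢ(x) = Π_{j≠i} (x - xⱼ)/(xᵢ - xⱼ)

L_0(-3.7) = (-3.7 - (-3))/(-5 - (-3)) = 0.350000
L_1(-3.7) = (-3.7 - (-5))/(-3 - (-5)) = 0.650000

P(-3.7) = 13×L_0(-3.7) + (-8)×L_1(-3.7)
P(-3.7) = -0.650000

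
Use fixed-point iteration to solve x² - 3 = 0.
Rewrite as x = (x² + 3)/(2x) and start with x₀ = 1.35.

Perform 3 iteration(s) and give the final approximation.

Equation: x² - 3 = 0
Fixed-point form: x = (x² + 3)/(2x)
x₀ = 1.35

x_1 = g(1.350000) = 1.786111
x_2 = g(1.786111) = 1.732869
x_3 = g(1.732869) = 1.732051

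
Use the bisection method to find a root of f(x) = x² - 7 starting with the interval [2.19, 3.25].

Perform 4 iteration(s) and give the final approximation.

f(x) = x² - 7
Initial interval: [2.19, 3.25]

Iteration 1:
  c_1 = (2.190000 + 3.250000)/2 = 2.720000
  f(c_1) = f(2.720000) = 0.398400
  f(a) × f(c) < 0, new interval: [2.190000, 2.720000]
Iteration 2:
  c_2 = (2.190000 + 2.720000)/2 = 2.455000
  f(c_2) = f(2.455000) = -0.972975
  f(a) × f(c) ≥ 0, new interval: [2.455000, 2.720000]
Iteration 3:
  c_3 = (2.455000 + 2.720000)/2 = 2.587500
  f(c_3) = f(2.587500) = -0.304844
  f(a) × f(c) ≥ 0, new interval: [2.587500, 2.720000]
Iteration 4:
  c_4 = (2.587500 + 2.720000)/2 = 2.653750
  f(c_4) = f(2.653750) = 0.042389
  f(a) × f(c) < 0, new interval: [2.587500, 2.653750]

After 4 iteration(s), the approximation is c_4 = 2.653750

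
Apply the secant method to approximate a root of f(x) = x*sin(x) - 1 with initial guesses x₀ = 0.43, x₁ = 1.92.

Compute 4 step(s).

f(x) = x*sin(x) - 1
x₀ = 0.43, x₁ = 1.92

Secant formula: x_{n+1} = x_n - f(x_n)(x_n - x_{n-1})/(f(x_n) - f(x_{n-1}))

Iteration 1:
  f(0.430000) = -0.820746
  f(1.920000) = 0.804119
  x_2 = 1.920000 - 0.804119×(1.920000 - 0.430000)/(0.804119 - (-0.820746))
       = 1.182623
Iteration 2:
  f(1.920000) = 0.804119
  f(1.182623) = 0.094638
  x_3 = 1.182623 - 0.094638×(1.182623 - 1.920000)/(0.094638 - 0.804119)
       = 1.084264
Iteration 3:
  f(1.182623) = 0.094638
  f(1.084264) = -0.041555
  x_4 = 1.084264 - (-0.041555)×(1.084264 - 1.182623)/(-0.041555 - 0.094638)
       = 1.114275
Iteration 4:
  f(1.084264) = -0.041555
  f(1.114275) = 0.000163
  x_5 = 1.114275 - 0.000163×(1.114275 - 1.084264)/(0.000163 - (-0.041555))
       = 1.114157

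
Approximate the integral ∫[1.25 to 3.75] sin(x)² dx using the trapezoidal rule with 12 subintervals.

f(x) = sin(x)²
a = 1.25, b = 3.75, n = 12
h = (b - a)/n = 0.208333

Trapezoidal rule: (h/2)[f(x₀) + 2f(x₁) + 2f(x₂) + ... + f(xₙ)]

x_0 = 1.2500, f(x_0) = 0.900572, coefficient = 1
x_1 = 1.4583, f(x_1) = 0.987405, coefficient = 2
x_2 = 1.6667, f(x_2) = 0.990837, coefficient = 2
x_3 = 1.8750, f(x_3) = 0.910280, coefficient = 2
x_4 = 2.0833, f(x_4) = 0.759518, coefficient = 2
x_5 = 2.2917, f(x_5) = 0.564349, coefficient = 2
x_6 = 2.5000, f(x_6) = 0.358169, coefficient = 2
x_7 = 2.7083, f(x_7) = 0.176258, coefficient = 2
x_8 = 2.9167, f(x_8) = 0.049744, coefficient = 2
x_9 = 3.1250, f(x_9) = 0.000275, coefficient = 2
x_10 = 3.3333, f(x_10) = 0.036316, coefficient = 2
x_11 = 3.5417, f(x_11) = 0.151700, coefficient = 2
x_12 = 3.7500, f(x_12) = 0.326682, coefficient = 1

I ≈ (0.208333/2) × 11.196957 = 1.166350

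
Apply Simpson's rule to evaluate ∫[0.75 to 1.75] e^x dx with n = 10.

f(x) = e^x
a = 0.75, b = 1.75, n = 10
h = (b - a)/n = 0.100000

Simpson's rule: (h/3)[f(x₀) + 4f(x₁) + 2f(x₂) + ... + f(xₙ)]

x_0 = 0.7500, f(x_0) = 2.117000, coefficient = 1
x_1 = 0.8500, f(x_1) = 2.339647, coefficient = 4
x_2 = 0.9500, f(x_2) = 2.585710, coefficient = 2
x_3 = 1.0500, f(x_3) = 2.857651, coefficient = 4
x_4 = 1.1500, f(x_4) = 3.158193, coefficient = 2
x_5 = 1.2500, f(x_5) = 3.490343, coefficient = 4
x_6 = 1.3500, f(x_6) = 3.857426, coefficient = 2
x_7 = 1.4500, f(x_7) = 4.263115, coefficient = 4
x_8 = 1.5500, f(x_8) = 4.711470, coefficient = 2
x_9 = 1.6500, f(x_9) = 5.206980, coefficient = 4
x_10 = 1.7500, f(x_10) = 5.754603, coefficient = 1

I ≈ (0.100000/3) × 109.128140 = 3.637605
Exact value: 3.637603
Error: 0.000002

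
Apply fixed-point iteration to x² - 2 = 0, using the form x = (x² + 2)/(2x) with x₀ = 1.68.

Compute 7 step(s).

Equation: x² - 2 = 0
Fixed-point form: x = (x² + 2)/(2x)
x₀ = 1.68

x_1 = g(1.680000) = 1.435238
x_2 = g(1.435238) = 1.414368
x_3 = g(1.414368) = 1.414214
x_4 = g(1.414214) = 1.414214
x_5 = g(1.414214) = 1.414214
x_6 = g(1.414214) = 1.414214
x_7 = g(1.414214) = 1.414214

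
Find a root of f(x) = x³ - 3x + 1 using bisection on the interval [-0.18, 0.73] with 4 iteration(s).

f(x) = x³ - 3x + 1
Initial interval: [-0.18, 0.73]

Iteration 1:
  c_1 = (-0.180000 + 0.730000)/2 = 0.275000
  f(c_1) = f(0.275000) = 0.195797
  f(a) × f(c) ≥ 0, new interval: [0.275000, 0.730000]
Iteration 2:
  c_2 = (0.275000 + 0.730000)/2 = 0.502500
  f(c_2) = f(0.502500) = -0.380616
  f(a) × f(c) < 0, new interval: [0.275000, 0.502500]
Iteration 3:
  c_3 = (0.275000 + 0.502500)/2 = 0.388750
  f(c_3) = f(0.388750) = -0.107500
  f(a) × f(c) < 0, new interval: [0.275000, 0.388750]
Iteration 4:
  c_4 = (0.275000 + 0.388750)/2 = 0.331875
  f(c_4) = f(0.331875) = 0.040928
  f(a) × f(c) ≥ 0, new interval: [0.331875, 0.388750]

After 4 iteration(s), the approximation is c_4 = 0.331875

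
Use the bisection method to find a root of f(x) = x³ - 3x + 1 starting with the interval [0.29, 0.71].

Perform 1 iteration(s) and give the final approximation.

f(x) = x³ - 3x + 1
Initial interval: [0.29, 0.71]

Iteration 1:
  c_1 = (0.290000 + 0.710000)/2 = 0.500000
  f(c_1) = f(0.500000) = -0.375000
  f(a) × f(c) < 0, new interval: [0.290000, 0.500000]

After 1 iteration(s), the approximation is c_1 = 0.500000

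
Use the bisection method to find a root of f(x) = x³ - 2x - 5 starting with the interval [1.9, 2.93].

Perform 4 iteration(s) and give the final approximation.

f(x) = x³ - 2x - 5
Initial interval: [1.9, 2.93]

Iteration 1:
  c_1 = (1.900000 + 2.930000)/2 = 2.415000
  f(c_1) = f(2.415000) = 4.254823
  f(a) × f(c) < 0, new interval: [1.900000, 2.415000]
Iteration 2:
  c_2 = (1.900000 + 2.415000)/2 = 2.157500
  f(c_2) = f(2.157500) = 0.727744
  f(a) × f(c) < 0, new interval: [1.900000, 2.157500]
Iteration 3:
  c_3 = (1.900000 + 2.157500)/2 = 2.028750
  f(c_3) = f(2.028750) = -0.707517
  f(a) × f(c) ≥ 0, new interval: [2.028750, 2.157500]
Iteration 4:
  c_4 = (2.028750 + 2.157500)/2 = 2.093125
  f(c_4) = f(2.093125) = -0.015909
  f(a) × f(c) ≥ 0, new interval: [2.093125, 2.157500]

After 4 iteration(s), the approximation is c_4 = 2.093125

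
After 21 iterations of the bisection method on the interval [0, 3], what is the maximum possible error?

Bisection error bound: |error| ≤ (b-a)/2^n
|error| ≤ (3 - 0)/2^21 = 3/2^21
|error| ≤ 0.0000014305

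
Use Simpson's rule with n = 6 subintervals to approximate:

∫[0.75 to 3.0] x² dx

f(x) = x²
a = 0.75, b = 3.0, n = 6
h = (b - a)/n = 0.375000

Simpson's rule: (h/3)[f(x₀) + 4f(x₁) + 2f(x₂) + ... + f(xₙ)]

x_0 = 0.7500, f(x_0) = 0.562500, coefficient = 1
x_1 = 1.1250, f(x_1) = 1.265625, coefficient = 4
x_2 = 1.5000, f(x_2) = 2.250000, coefficient = 2
x_3 = 1.8750, f(x_3) = 3.515625, coefficient = 4
x_4 = 2.2500, f(x_4) = 5.062500, coefficient = 2
x_5 = 2.6250, f(x_5) = 6.890625, coefficient = 4
x_6 = 3.0000, f(x_6) = 9.000000, coefficient = 1

I ≈ (0.375000/3) × 70.875000 = 8.859375
Exact value: 8.859375
Error: 0.000000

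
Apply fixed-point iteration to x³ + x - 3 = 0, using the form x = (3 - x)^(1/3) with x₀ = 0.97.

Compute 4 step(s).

Equation: x³ + x - 3 = 0
Fixed-point form: x = (3 - x)^(1/3)
x₀ = 0.97

x_1 = g(0.970000) = 1.266189
x_2 = g(1.266189) = 1.201344
x_3 = g(1.201344) = 1.216138
x_4 = g(1.216138) = 1.212794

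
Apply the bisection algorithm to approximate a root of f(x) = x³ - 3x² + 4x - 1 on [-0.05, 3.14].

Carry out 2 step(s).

f(x) = x³ - 3x² + 4x - 1
Initial interval: [-0.05, 3.14]

Iteration 1:
  c_1 = (-0.050000 + 3.140000)/2 = 1.545000
  f(c_1) = f(1.545000) = 1.706879
  f(a) × f(c) < 0, new interval: [-0.050000, 1.545000]
Iteration 2:
  c_2 = (-0.050000 + 1.545000)/2 = 0.747500
  f(c_2) = f(0.747500) = 0.731402
  f(a) × f(c) < 0, new interval: [-0.050000, 0.747500]

After 2 iteration(s), the approximation is c_2 = 0.747500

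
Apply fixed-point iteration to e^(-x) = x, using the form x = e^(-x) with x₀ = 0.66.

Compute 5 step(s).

Equation: e^(-x) = x
Fixed-point form: x = e^(-x)
x₀ = 0.66

x_1 = g(0.660000) = 0.516851
x_2 = g(0.516851) = 0.596395
x_3 = g(0.596395) = 0.550793
x_4 = g(0.550793) = 0.576492
x_5 = g(0.576492) = 0.561866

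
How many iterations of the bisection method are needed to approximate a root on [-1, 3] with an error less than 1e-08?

We need (b-a)/2^n ≤ 1e-08
(3 - (-1))/2^n ≤ 1e-08
4/2^n ≤ 1e-08
2^n ≥ 400000000
n ≥ log₂(400000000) = 28.58
n ≥ 29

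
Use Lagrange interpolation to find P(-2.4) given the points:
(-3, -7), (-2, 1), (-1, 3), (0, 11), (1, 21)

Lagrange interpolation formula:
P(x) = Σ yᵢ × Lᵢ(x)
where Lᵢ(x) = Π_{j≠i} (x - xⱼ)/(xᵢ - xⱼ)

L_0(-2.4) = (-2.4 - (-2))/(-3 - (-2)) × (-2.4 - (-1))/(-3 - (-1)) × (-2.4 - 0)/(-3 - 0) × (-2.4 - 1)/(-3 - 1) = 0.190400
L_1(-2.4) = (-2.4 - (-3))/(-2 - (-3)) × (-2.4 - (-1))/(-2 - (-1)) × (-2.4 - 0)/(-2 - 0) × (-2.4 - 1)/(-2 - 1) = 1.142400
L_2(-2.4) = (-2.4 - (-3))/(-1 - (-3)) × (-2.4 - (-2))/(-1 - (-2)) × (-2.4 - 0)/(-1 - 0) × (-2.4 - 1)/(-1 - 1) = -0.489600
L_3(-2.4) = (-2.4 - (-3))/(0 - (-3)) × (-2.4 - (-2))/(0 - (-2)) × (-2.4 - (-1))/(0 - (-1)) × (-2.4 - 1)/(0 - 1) = 0.190400
L_4(-2.4) = (-2.4 - (-3))/(1 - (-3)) × (-2.4 - (-2))/(1 - (-2)) × (-2.4 - (-1))/(1 - (-1)) × (-2.4 - 0)/(1 - 0) = -0.033600

P(-2.4) = (-7)×L_0(-2.4) + 1×L_1(-2.4) + 3×L_2(-2.4) + 11×L_3(-2.4) + 21×L_4(-2.4)
P(-2.4) = -0.270400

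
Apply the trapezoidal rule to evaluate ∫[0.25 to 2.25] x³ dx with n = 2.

f(x) = x³
a = 0.25, b = 2.25, n = 2
h = (b - a)/n = 1.000000

Trapezoidal rule: (h/2)[f(x₀) + 2f(x₁) + 2f(x₂) + ... + f(xₙ)]

x_0 = 0.2500, f(x_0) = 0.015625, coefficient = 1
x_1 = 1.2500, f(x_1) = 1.953125, coefficient = 2
x_2 = 2.2500, f(x_2) = 11.390625, coefficient = 1

I ≈ (1.000000/2) × 15.312500 = 7.656250
Exact value: 6.406250
Error: 1.250000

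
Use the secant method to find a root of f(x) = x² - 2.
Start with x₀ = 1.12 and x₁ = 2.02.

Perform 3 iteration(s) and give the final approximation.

f(x) = x² - 2
x₀ = 1.12, x₁ = 2.02

Secant formula: x_{n+1} = x_n - f(x_n)(x_n - x_{n-1})/(f(x_n) - f(x_{n-1}))

Iteration 1:
  f(1.120000) = -0.745600
  f(2.020000) = 2.080400
  x_2 = 2.020000 - 2.080400×(2.020000 - 1.120000)/(2.080400 - (-0.745600))
       = 1.357452
Iteration 2:
  f(2.020000) = 2.080400
  f(1.357452) = -0.157323
  x_3 = 1.357452 - (-0.157323)×(1.357452 - 2.020000)/(-0.157323 - 2.080400)
       = 1.404033
Iteration 3:
  f(1.357452) = -0.157323
  f(1.404033) = -0.028692
  x_4 = 1.404033 - (-0.028692)×(1.404033 - 1.357452)/(-0.028692 - (-0.157323))
       = 1.414423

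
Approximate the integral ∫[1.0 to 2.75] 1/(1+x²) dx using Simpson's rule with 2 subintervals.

f(x) = 1/(1+x²)
a = 1.0, b = 2.75, n = 2
h = (b - a)/n = 0.875000

Simpson's rule: (h/3)[f(x₀) + 4f(x₁) + 2f(x₂) + ... + f(xₙ)]

x_0 = 1.0000, f(x_0) = 0.500000, coefficient = 1
x_1 = 1.8750, f(x_1) = 0.221453, coefficient = 4
x_2 = 2.7500, f(x_2) = 0.116788, coefficient = 1

I ≈ (0.875000/3) × 1.502601 = 0.438259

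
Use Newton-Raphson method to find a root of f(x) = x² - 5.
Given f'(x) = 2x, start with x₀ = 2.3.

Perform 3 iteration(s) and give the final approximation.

f(x) = x² - 5
f'(x) = 2x
x₀ = 2.3

Newton-Raphson formula: x_{n+1} = x_n - f(x_n)/f'(x_n)

Iteration 1:
  f(2.300000) = 0.290000
  f'(2.300000) = 4.600000
  x_1 = 2.300000 - 0.290000/4.600000 = 2.236957
Iteration 2:
  f(2.236957) = 0.003974
  f'(2.236957) = 4.473913
  x_2 = 2.236957 - 0.003974/4.473913 = 2.236068
Iteration 3:
  f(2.236068) = 0.000001
  f'(2.236068) = 4.472136
  x_3 = 2.236068 - 0.000001/4.472136 = 2.236068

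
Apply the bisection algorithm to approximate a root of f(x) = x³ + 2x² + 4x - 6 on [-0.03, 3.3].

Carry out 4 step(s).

f(x) = x³ + 2x² + 4x - 6
Initial interval: [-0.03, 3.3]

Iteration 1:
  c_1 = (-0.030000 + 3.300000)/2 = 1.635000
  f(c_1) = f(1.635000) = 10.257173
  f(a) × f(c) < 0, new interval: [-0.030000, 1.635000]
Iteration 2:
  c_2 = (-0.030000 + 1.635000)/2 = 0.802500
  f(c_2) = f(0.802500) = -0.985172
  f(a) × f(c) ≥ 0, new interval: [0.802500, 1.635000]
Iteration 3:
  c_3 = (0.802500 + 1.635000)/2 = 1.218750
  f(c_3) = f(1.218750) = 3.655975
  f(a) × f(c) < 0, new interval: [0.802500, 1.218750]
Iteration 4:
  c_4 = (0.802500 + 1.218750)/2 = 1.010625
  f(c_4) = f(1.010625) = 1.117441
  f(a) × f(c) < 0, new interval: [0.802500, 1.010625]

After 4 iteration(s), the approximation is c_4 = 1.010625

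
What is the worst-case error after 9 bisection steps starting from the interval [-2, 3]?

Bisection error bound: |error| ≤ (b-a)/2^n
|error| ≤ (3 - (-2))/2^9 = 5/2^9
|error| ≤ 0.0097656250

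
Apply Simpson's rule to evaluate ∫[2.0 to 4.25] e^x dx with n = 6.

f(x) = e^x
a = 2.0, b = 4.25, n = 6
h = (b - a)/n = 0.375000

Simpson's rule: (h/3)[f(x₀) + 4f(x₁) + 2f(x₂) + ... + f(xₙ)]

x_0 = 2.0000, f(x_0) = 7.389056, coefficient = 1
x_1 = 2.3750, f(x_1) = 10.751013, coefficient = 4
x_2 = 2.7500, f(x_2) = 15.642632, coefficient = 2
x_3 = 3.1250, f(x_3) = 22.759895, coefficient = 4
x_4 = 3.5000, f(x_4) = 33.115452, coefficient = 2
x_5 = 3.8750, f(x_5) = 48.182698, coefficient = 4
x_6 = 4.2500, f(x_6) = 70.105412, coefficient = 1

I ≈ (0.375000/3) × 501.785062 = 62.723133
Exact value: 62.716356
Error: 0.006777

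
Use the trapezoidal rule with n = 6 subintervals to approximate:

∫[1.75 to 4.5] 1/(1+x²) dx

f(x) = 1/(1+x²)
a = 1.75, b = 4.5, n = 6
h = (b - a)/n = 0.458333

Trapezoidal rule: (h/2)[f(x₀) + 2f(x₁) + 2f(x₂) + ... + f(xₙ)]

x_0 = 1.7500, f(x_0) = 0.246154, coefficient = 1
x_1 = 2.2083, f(x_1) = 0.170162, coefficient = 2
x_2 = 2.6667, f(x_2) = 0.123288, coefficient = 2
x_3 = 3.1250, f(x_3) = 0.092888, coefficient = 2
x_4 = 3.5833, f(x_4) = 0.072253, coefficient = 2
x_5 = 4.0417, f(x_5) = 0.057687, coefficient = 2
x_6 = 4.5000, f(x_6) = 0.047059, coefficient = 1

I ≈ (0.458333/2) × 1.325768 = 0.303822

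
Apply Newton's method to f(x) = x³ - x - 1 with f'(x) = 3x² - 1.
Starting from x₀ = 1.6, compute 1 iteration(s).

f(x) = x³ - x - 1
f'(x) = 3x² - 1
x₀ = 1.6

Newton-Raphson formula: x_{n+1} = x_n - f(x_n)/f'(x_n)

Iteration 1:
  f(1.600000) = 1.496000
  f'(1.600000) = 6.680000
  x_1 = 1.600000 - 1.496000/6.680000 = 1.376048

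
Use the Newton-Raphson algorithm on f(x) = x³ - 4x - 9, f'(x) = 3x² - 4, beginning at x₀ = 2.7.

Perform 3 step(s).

f(x) = x³ - 4x - 9
f'(x) = 3x² - 4
x₀ = 2.7

Newton-Raphson formula: x_{n+1} = x_n - f(x_n)/f'(x_n)

Iteration 1:
  f(2.700000) = -0.117000
  f'(2.700000) = 17.870000
  x_1 = 2.700000 - (-0.117000)/17.870000 = 2.706547
Iteration 2:
  f(2.706547) = 0.000348
  f'(2.706547) = 17.976195
  x_2 = 2.706547 - 0.000348/17.976195 = 2.706528
Iteration 3:
  f(2.706528) = 0.000000
  f'(2.706528) = 17.975881
  x_3 = 2.706528 - 0.000000/17.975881 = 2.706528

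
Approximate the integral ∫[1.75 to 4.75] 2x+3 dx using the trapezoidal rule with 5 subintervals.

f(x) = 2x+3
a = 1.75, b = 4.75, n = 5
h = (b - a)/n = 0.600000

Trapezoidal rule: (h/2)[f(x₀) + 2f(x₁) + 2f(x₂) + ... + f(xₙ)]

x_0 = 1.7500, f(x_0) = 6.500000, coefficient = 1
x_1 = 2.3500, f(x_1) = 7.700000, coefficient = 2
x_2 = 2.9500, f(x_2) = 8.900000, coefficient = 2
x_3 = 3.5500, f(x_3) = 10.100000, coefficient = 2
x_4 = 4.1500, f(x_4) = 11.300000, coefficient = 2
x_5 = 4.7500, f(x_5) = 12.500000, coefficient = 1

I ≈ (0.600000/2) × 95.000000 = 28.500000
Exact value: 28.500000
Error: 0.000000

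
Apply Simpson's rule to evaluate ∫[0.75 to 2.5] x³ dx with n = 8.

f(x) = x³
a = 0.75, b = 2.5, n = 8
h = (b - a)/n = 0.218750

Simpson's rule: (h/3)[f(x₀) + 4f(x₁) + 2f(x₂) + ... + f(xₙ)]

x_0 = 0.7500, f(x_0) = 0.421875, coefficient = 1
x_1 = 0.9688, f(x_1) = 0.909149, coefficient = 4
x_2 = 1.1875, f(x_2) = 1.674561, coefficient = 2
x_3 = 1.4062, f(x_3) = 2.780914, coefficient = 4
x_4 = 1.6250, f(x_4) = 4.291016, coefficient = 2
x_5 = 1.8438, f(x_5) = 6.267670, coefficient = 4
x_6 = 2.0625, f(x_6) = 8.773682, coefficient = 2
x_7 = 2.2812, f(x_7) = 11.871857, coefficient = 4
x_8 = 2.5000, f(x_8) = 15.625000, coefficient = 1

I ≈ (0.218750/3) × 132.843750 = 9.686523
Exact value: 9.686523
Error: 0.000000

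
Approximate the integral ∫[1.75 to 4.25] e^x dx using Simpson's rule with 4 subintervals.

f(x) = e^x
a = 1.75, b = 4.25, n = 4
h = (b - a)/n = 0.625000

Simpson's rule: (h/3)[f(x₀) + 4f(x₁) + 2f(x₂) + ... + f(xₙ)]

x_0 = 1.7500, f(x_0) = 5.754603, coefficient = 1
x_1 = 2.3750, f(x_1) = 10.751013, coefficient = 4
x_2 = 3.0000, f(x_2) = 20.085537, coefficient = 2
x_3 = 3.6250, f(x_3) = 37.524723, coefficient = 4
x_4 = 4.2500, f(x_4) = 70.105412, coefficient = 1

I ≈ (0.625000/3) × 309.134034 = 64.402924
Exact value: 64.350810
Error: 0.052114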